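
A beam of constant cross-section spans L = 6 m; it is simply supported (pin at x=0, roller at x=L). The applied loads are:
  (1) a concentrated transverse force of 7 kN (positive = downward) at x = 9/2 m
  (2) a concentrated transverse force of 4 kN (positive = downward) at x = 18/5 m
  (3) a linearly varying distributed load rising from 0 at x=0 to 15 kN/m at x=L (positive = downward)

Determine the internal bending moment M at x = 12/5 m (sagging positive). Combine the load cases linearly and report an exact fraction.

M(12/5) = 957/25 kN·m

Load 1 — point force P=7 kN at a=9/2 m (b=L-a=3/2):
  M_1 = Pbx/L  [x≤a] = 7·(3/2)·(12/5)/6 = 21/5 kN·m
Load 2 — point force P=4 kN at a=18/5 m (b=L-a=12/5):
  M_2 = Pbx/L  [x≤a] = 4·(12/5)·(12/5)/6 = 96/25 kN·m
Load 3 — triangular load w₀=15 kN/m (0→w₀ over full span):
  M_3 = w₀Lx/6 - w₀x³/(6L) = 15·6·(12/5)/6 - 15·(12/5)³/(6·6) = 756/25 kN·m
Superposition: M = Σ M_i = 957/25 kN·m ≈ 38.280000 kN·m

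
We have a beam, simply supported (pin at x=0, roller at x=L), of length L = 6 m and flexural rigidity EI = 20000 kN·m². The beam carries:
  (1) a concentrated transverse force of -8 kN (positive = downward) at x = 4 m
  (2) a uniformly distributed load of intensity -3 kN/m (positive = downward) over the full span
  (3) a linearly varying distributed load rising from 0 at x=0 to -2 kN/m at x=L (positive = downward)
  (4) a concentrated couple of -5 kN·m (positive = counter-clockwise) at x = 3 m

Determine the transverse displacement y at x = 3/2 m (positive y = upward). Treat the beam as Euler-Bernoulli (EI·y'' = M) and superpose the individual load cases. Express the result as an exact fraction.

y(3/2) = 52843/15360000 m

Load 1 — point force P=-8 kN at a=4 m (b=L-a=2):
  y_1 = -Pbx(L²-b²-x²)/(6LEI)  [x≤a] = -(-8)·2·(3/2)·(6²-2²-(3/2)²)/(6·6·20000) = 119/120000 m
Load 2 — uniform load w=-3 kN/m over full span:
  y_2 = -wx(L³-2Lx²+x³)/(24EI) = -(-3)·(3/2)·(6³-2·6·(3/2)²+(3/2)³)/(24·20000) = 4617/2560000 m
Load 3 — triangular load w₀=-2 kN/m (0→w₀ over full span):
  y_3 = -w₀x(7L⁴-10L²x²+3x⁴)/(360LEI) = -(-2)·(3/2)·(7·6⁴-10·6²·(3/2)²+3·(3/2)⁴)/(360·6·20000) = 2943/5120000 m
Load 4 — applied couple M₀=-5 kN·m at a=3 m (b=L-a=3):
  y_4 = (M₀x³/(6L)+C₁x)/EI  [x≤a] with C₁=M₀(3b²-L²)/(6L)=5/4 = ((-5)·(3/2)³/(6·6)+(5/4)·(3/2))/20000 = 9/128000 m
Superposition: y = Σ y_i = 52843/15360000 m ≈ 0.003440 m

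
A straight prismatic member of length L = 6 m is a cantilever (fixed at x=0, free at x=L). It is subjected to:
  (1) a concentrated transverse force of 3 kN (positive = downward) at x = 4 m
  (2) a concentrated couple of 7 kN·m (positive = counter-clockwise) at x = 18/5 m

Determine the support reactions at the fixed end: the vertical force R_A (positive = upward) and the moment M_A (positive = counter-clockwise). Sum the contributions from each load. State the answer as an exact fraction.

Load 1 — point force P=3 kN at a=4 m (b=L-a=2):
  R_A = P = 3 kN
  M_A = Pa = 3·4 = 12 kN·m
Load 2 — applied couple M₀=7 kN·m at a=18/5 m (b=L-a=12/5):
  R_A = 0 kN
  M_A = -M₀ = -7 kN·m
Superposition: R_A = 3 kN, M_A = 5 kN·m

R_A = 3 kN, M_A = 5 kN·m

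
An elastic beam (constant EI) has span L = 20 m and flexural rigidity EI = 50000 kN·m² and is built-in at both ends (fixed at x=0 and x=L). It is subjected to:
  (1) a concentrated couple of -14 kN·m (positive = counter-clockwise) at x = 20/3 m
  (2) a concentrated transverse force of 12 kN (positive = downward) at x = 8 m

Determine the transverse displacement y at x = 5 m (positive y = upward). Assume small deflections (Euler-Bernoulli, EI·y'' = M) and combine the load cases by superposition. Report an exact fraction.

y(5) = -521/90000 m

Load 1 — applied couple M₀=-14 kN·m at a=20/3 m (b=L-a=40/3):
  y_1 = (R_Ax³/6 - M_Ax²/2)/EI  [x≤a] with R_A=-14/15, M_A=0 = ((-14/15)·5³/6 - 0·5²/2)/50000 = -7/18000 m
Load 2 — point force P=12 kN at a=8 m (b=L-a=12):
  y_2 = -Pb²x²(3aL-(3a+b)x)/(6L³EI)  [x≤a] = -12·12²·5²·(3·8·20-(3·8+12)·5)/(6·20³·50000) = -27/5000 m
Superposition: y = Σ y_i = -521/90000 m ≈ -0.005789 m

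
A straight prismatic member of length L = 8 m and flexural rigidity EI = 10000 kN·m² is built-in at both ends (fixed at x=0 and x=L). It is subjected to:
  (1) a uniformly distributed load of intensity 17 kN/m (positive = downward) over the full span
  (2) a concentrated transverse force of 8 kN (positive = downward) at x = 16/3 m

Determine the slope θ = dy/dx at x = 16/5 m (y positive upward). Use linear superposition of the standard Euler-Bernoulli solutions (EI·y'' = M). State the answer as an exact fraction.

Load 1 — uniform load w=17 kN/m over full span:
  θ_1 = -wx(L-x)(L-2x)/(12EI) = -17·(16/5)·(8-(16/5))·(8-2·(16/5))/(12·10000) = -272/78125 rad
Load 2 — point force P=8 kN at a=16/3 m (b=L-a=8/3):
  θ_2 = -Pb²x(2aL-(3a+b)x)/(2L³EI)  [x≤a] = -8·(8/3)²·(16/5)·(2·(16/3)·8-(3·(16/3)+(8/3))·(16/5))/(2·8³·10000) = -64/140625 rad
Superposition: θ = Σ θ_i = -2768/703125 rad ≈ -0.003937 rad

θ(16/5) = -2768/703125 rad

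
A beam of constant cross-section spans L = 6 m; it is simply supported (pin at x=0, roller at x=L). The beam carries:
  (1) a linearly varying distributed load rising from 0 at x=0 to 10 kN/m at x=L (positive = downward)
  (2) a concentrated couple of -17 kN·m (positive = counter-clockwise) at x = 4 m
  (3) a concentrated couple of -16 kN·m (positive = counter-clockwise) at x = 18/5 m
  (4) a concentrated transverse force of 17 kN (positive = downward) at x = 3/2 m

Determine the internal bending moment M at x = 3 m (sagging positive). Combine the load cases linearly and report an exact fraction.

Load 1 — triangular load w₀=10 kN/m (0→w₀ over full span):
  M_1 = w₀Lx/6 - w₀x³/(6L) = 10·6·3/6 - 10·3³/(6·6) = 45/2 kN·m
Load 2 — applied couple M₀=-17 kN·m at a=4 m (b=L-a=2):
  M_2 = M₀x/L  [x≤a] = (-17)·3/6 = -17/2 kN·m
Load 3 — applied couple M₀=-16 kN·m at a=18/5 m (b=L-a=12/5):
  M_3 = M₀x/L  [x≤a] = (-16)·3/6 = -8 kN·m
Load 4 — point force P=17 kN at a=3/2 m (b=L-a=9/2):
  M_4 = Pa(L-x)/L  [x>a] = 17·(3/2)·(6-3)/6 = 51/4 kN·m
Superposition: M = Σ M_i = 75/4 kN·m ≈ 18.750000 kN·m

M(3) = 75/4 kN·m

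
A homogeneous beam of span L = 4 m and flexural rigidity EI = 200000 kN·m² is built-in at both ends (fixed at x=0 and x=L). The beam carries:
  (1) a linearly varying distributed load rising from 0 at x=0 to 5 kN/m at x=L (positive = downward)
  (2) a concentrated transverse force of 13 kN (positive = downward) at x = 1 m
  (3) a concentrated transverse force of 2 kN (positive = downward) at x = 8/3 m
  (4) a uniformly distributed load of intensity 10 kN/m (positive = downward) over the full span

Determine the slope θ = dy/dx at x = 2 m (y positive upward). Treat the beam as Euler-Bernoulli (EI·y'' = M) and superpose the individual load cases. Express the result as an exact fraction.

θ(2) = 43/17280000 rad

Load 1 — triangular load w₀=5 kN/m (0→w₀ over full span):
  θ_1 = -w₀(2x(L-x)(L-2x)(x+2L)+x²(L-x)²)/(120LEI) = -5·(2·2·(4-2)·(4-2·2)·(2+2·4)+2²·(4-2)²)/(120·4·200000) = -1/1200000 rad
Load 2 — point force P=13 kN at a=1 m (b=L-a=3):
  θ_2 = Pa²(L-x)(2bL-(3b+a)(L-x))/(2L³EI)  [x>a] = 13·1²·(4-2)·(2·3·4-(3·3+1)·(4-2))/(2·4³·200000) = 13/3200000 rad
Load 3 — point force P=2 kN at a=8/3 m (b=L-a=4/3):
  θ_3 = -Pb²x(2aL-(3a+b)x)/(2L³EI)  [x≤a] = -2·(4/3)²·2·(2·(8/3)·4-(3·(8/3)+(4/3))·2)/(2·4³·200000) = -1/1350000 rad
Load 4 — uniform load w=10 kN/m over full span:
  θ_4 = -wx(L-x)(L-2x)/(12EI) = -10·2·(4-2)·(4-2·2)/(12·200000) = 0 rad
Superposition: θ = Σ θ_i = 43/17280000 rad ≈ 0.000002 rad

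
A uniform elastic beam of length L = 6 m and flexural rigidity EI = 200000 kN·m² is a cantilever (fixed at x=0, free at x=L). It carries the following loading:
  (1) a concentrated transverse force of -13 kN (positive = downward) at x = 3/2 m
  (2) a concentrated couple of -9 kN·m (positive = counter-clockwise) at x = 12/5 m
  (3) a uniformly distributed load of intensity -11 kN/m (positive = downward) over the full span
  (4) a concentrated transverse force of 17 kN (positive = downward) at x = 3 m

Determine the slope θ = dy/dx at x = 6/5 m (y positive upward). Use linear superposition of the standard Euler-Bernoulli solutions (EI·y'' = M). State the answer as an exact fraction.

Load 1 — point force P=-13 kN at a=3/2 m (b=L-a=9/2):
  θ_1 = -Px(2a-x)/(2EI)  [x≤a] = -(-13)·(6/5)·(2·(3/2)-(6/5))/(2·200000) = 351/5000000 rad
Load 2 — applied couple M₀=-9 kN·m at a=12/5 m (b=L-a=18/5):
  θ_2 = M₀x/EI  [x≤a] = (-9)·(6/5)/200000 = -27/500000 rad
Load 3 — uniform load w=-11 kN/m over full span:
  θ_3 = -wx(x²-3Lx+3L²)/(6EI) = -(-11)·(6/5)·((6/5)²-3·6·(6/5)+3·6²)/(6·200000) = 6039/6250000 rad
Load 4 — point force P=17 kN at a=3 m (b=L-a=3):
  θ_4 = -Px(2a-x)/(2EI)  [x≤a] = -17·(6/5)·(2·3-(6/5))/(2·200000) = -153/625000 rad
Superposition: θ = Σ θ_i = 18441/25000000 rad ≈ 0.000738 rad

θ(6/5) = 18441/25000000 rad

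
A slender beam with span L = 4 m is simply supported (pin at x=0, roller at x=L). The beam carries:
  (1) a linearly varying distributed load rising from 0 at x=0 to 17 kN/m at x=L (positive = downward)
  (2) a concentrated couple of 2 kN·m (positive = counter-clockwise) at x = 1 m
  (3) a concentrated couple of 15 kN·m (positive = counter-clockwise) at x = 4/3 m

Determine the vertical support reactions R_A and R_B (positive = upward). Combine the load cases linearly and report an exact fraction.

Load 1 — triangular load w₀=17 kN/m (0→w₀ over full span):
  R_A = w₀L/6 = 17·4/6 = 34/3 kN
  R_B = w₀L/3 = 17·4/3 = 68/3 kN
Load 2 — applied couple M₀=2 kN·m at a=1 m (b=L-a=3):
  R_A = M₀/L = 2/4 = 1/2 kN
  R_B = -M₀/L = -2/4 = -1/2 kN
Load 3 — applied couple M₀=15 kN·m at a=4/3 m (b=L-a=8/3):
  R_A = M₀/L = 15/4 kN
  R_B = -M₀/L = -15/4 kN
Superposition: R_A = 187/12 kN, R_B = 221/12 kN

R_A = 187/12 kN, R_B = 221/12 kN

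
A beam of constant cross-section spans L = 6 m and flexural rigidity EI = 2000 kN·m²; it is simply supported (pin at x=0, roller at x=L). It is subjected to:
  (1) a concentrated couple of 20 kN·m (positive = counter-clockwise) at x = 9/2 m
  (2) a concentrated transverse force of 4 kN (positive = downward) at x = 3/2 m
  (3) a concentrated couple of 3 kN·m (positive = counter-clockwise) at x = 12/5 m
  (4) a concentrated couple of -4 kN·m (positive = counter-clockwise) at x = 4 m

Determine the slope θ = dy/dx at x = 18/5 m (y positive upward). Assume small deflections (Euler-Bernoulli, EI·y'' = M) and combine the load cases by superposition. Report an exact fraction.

Load 1 — applied couple M₀=20 kN·m at a=9/2 m (b=L-a=3/2):
  θ_1 = (M₀x²/(2L)+C₁)/EI  [x≤a] with C₁=M₀(3b²-L²)/(6L)=-65/4 = (20·(18/5)²/(2·6)+(-65/4))/2000 = 107/40000 rad
Load 2 — point force P=4 kN at a=3/2 m (b=L-a=9/2):
  θ_2 = -Pa(2L²-6Lx+3x²+a²)/(6LEI)  [x>a] = -4·(3/2)·(2·6²-6·6·(18/5)+3·(18/5)²+(3/2)²)/(6·6·2000) = 549/400000 rad
Load 3 — applied couple M₀=3 kN·m at a=12/5 m (b=L-a=18/5):
  θ_3 = (M₀x²/(2L)-M₀(x-a)+C₁)/EI  [x>a] with C₁=M₀(3b²-L²)/(6L)=6/25 = (3·(18/5)²/(2·6)-3·((18/5)-(12/5))+(6/25))/2000 = -3/50000 rad
Load 4 — applied couple M₀=-4 kN·m at a=4 m (b=L-a=2):
  θ_4 = (M₀x²/(2L)+C₁)/EI  [x≤a] with C₁=M₀(3b²-L²)/(6L)=8/3 = ((-4)·(18/5)²/(2·6)+(8/3))/2000 = -31/37500 rad
Superposition: θ = Σ θ_i = 3793/1200000 rad ≈ 0.003161 rad

θ(18/5) = 3793/1200000 rad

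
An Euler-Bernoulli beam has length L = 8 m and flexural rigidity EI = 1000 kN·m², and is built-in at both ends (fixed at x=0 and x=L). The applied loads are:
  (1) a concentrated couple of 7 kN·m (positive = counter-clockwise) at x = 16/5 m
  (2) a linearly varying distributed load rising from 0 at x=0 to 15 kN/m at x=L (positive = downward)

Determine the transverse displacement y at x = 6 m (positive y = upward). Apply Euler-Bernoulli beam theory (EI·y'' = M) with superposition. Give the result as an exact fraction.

Load 1 — applied couple M₀=7 kN·m at a=16/5 m (b=L-a=24/5):
  y_1 = (R_Ax³/6 - M_Ax²/2 - M₀(x-a)²/2)/EI  [x>a] with R_A=63/50, M_A=21/25 = ((63/50)·6³/6 - (21/25)·6²/2 - 7·(6-(16/5))²/2)/1000 = 7/2500 m
Load 2 — triangular load w₀=15 kN/m (0→w₀ over full span):
  y_2 = -w₀x²(L-x)²(x+2L)/(120LEI) = -15·6²·(8-6)²·(6+2·8)/(120·8·1000) = -99/2000 m
Superposition: y = Σ y_i = -467/10000 m ≈ -0.046700 m

y(6) = -467/10000 m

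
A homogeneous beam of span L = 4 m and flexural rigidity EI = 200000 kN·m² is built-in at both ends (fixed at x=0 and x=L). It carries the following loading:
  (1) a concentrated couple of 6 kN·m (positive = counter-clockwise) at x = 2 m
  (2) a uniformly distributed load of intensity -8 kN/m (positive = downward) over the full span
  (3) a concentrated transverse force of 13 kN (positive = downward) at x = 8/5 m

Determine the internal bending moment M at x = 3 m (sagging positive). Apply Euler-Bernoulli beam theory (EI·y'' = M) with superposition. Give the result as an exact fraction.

M(3) = -3749/1500 kN·m

Load 1 — applied couple M₀=6 kN·m at a=2 m (b=L-a=2):
  M_1 = R_Ax - M_A - M₀  [x>a] with R_A=9/4, M_A=3/2 = (9/4)·3 - (3/2) - 6 = -3/4 kN·m
Load 2 — uniform load w=-8 kN/m over full span:
  M_2 = wLx/2 - wL²/12 - wx²/2 = (-8)·4·3/2 - (-8)·4²/12 - (-8)·3²/2 = -4/3 kN·m
Load 3 — point force P=13 kN at a=8/5 m (b=L-a=12/5):
  M_3 = Pa²(a+3b)(L-x)/L³ - Pa²b/L²  [x>a] = 13·(8/5)²·((8/5)+3·(12/5))·(4-3)/4³ - 13·(8/5)²·(12/5)/4² = -52/125 kN·m
Superposition: M = Σ M_i = -3749/1500 kN·m ≈ -2.499333 kN·m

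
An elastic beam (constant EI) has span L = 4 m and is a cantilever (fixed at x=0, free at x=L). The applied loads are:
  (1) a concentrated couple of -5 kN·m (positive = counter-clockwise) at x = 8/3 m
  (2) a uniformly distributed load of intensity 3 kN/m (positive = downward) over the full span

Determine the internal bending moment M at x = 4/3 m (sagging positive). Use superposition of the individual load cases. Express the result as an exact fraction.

Load 1 — applied couple M₀=-5 kN·m at a=8/3 m (b=L-a=4/3):
  M_1 = M₀  [x≤a] = (-5) = -5 kN·m
Load 2 — uniform load w=3 kN/m over full span:
  M_2 = -w(L-x)²/2 = -3·(4-(4/3))²/2 = -32/3 kN·m
Superposition: M = Σ M_i = -47/3 kN·m ≈ -15.666667 kN·m

M(4/3) = -47/3 kN·m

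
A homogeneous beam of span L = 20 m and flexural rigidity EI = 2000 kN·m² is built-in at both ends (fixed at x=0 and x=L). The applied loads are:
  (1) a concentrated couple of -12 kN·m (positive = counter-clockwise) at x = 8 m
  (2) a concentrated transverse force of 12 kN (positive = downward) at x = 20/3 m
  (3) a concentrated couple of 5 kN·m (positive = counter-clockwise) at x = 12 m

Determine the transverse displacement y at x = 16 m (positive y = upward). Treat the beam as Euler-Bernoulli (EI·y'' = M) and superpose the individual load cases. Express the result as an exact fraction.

y(16) = -54667/843750 m

Load 1 — applied couple M₀=-12 kN·m at a=8 m (b=L-a=12):
  y_1 = (R_Ax³/6 - M_Ax²/2 - M₀(x-a)²/2)/EI  [x>a] with R_A=-108/125, M_A=-36/25 = ((-108/125)·16³/6 - (-36/25)·16²/2 - (-12)·(16-8)²/2)/2000 = -168/15625 m
Load 2 — point force P=12 kN at a=20/3 m (b=L-a=40/3):
  y_2 = -Pa²(L-x)²(3bL-(3b+a)(L-x))/(6L³EI)  [x>a] = -12·(20/3)²·(20-16)²·(3·(40/3)·20-(3·(40/3)+(20/3))·(20-16))/(6·20³·2000) = -184/3375 m
Load 3 — applied couple M₀=5 kN·m at a=12 m (b=L-a=8):
  y_3 = (R_Ax³/6 - M_Ax²/2 - M₀(x-a)²/2)/EI  [x>a] with R_A=9/25, M_A=8/5 = ((9/25)·16³/6 - (8/5)·16²/2 - 5·(16-12)²/2)/2000 = 3/6250 m
Superposition: y = Σ y_i = -54667/843750 m ≈ -0.064791 m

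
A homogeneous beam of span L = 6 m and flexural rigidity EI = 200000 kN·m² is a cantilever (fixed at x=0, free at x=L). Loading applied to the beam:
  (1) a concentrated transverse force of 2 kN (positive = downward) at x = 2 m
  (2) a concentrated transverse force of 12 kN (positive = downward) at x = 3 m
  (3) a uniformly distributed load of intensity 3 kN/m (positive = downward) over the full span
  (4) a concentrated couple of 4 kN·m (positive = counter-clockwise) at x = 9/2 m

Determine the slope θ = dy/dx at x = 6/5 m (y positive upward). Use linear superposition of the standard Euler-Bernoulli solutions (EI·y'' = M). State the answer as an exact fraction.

θ(6/5) = -1341/3125000 rad

Load 1 — point force P=2 kN at a=2 m (b=L-a=4):
  θ_1 = -Px(2a-x)/(2EI)  [x≤a] = -2·(6/5)·(2·2-(6/5))/(2·200000) = -21/1250000 rad
Load 2 — point force P=12 kN at a=3 m (b=L-a=3):
  θ_2 = -Px(2a-x)/(2EI)  [x≤a] = -12·(6/5)·(2·3-(6/5))/(2·200000) = -27/156250 rad
Load 3 — uniform load w=3 kN/m over full span:
  θ_3 = -wx(x²-3Lx+3L²)/(6EI) = -3·(6/5)·((6/5)²-3·6·(6/5)+3·6²)/(6·200000) = -1647/6250000 rad
Load 4 — applied couple M₀=4 kN·m at a=9/2 m (b=L-a=3/2):
  θ_4 = M₀x/EI  [x≤a] = 4·(6/5)/200000 = 3/125000 rad
Superposition: θ = Σ θ_i = -1341/3125000 rad ≈ -0.000429 rad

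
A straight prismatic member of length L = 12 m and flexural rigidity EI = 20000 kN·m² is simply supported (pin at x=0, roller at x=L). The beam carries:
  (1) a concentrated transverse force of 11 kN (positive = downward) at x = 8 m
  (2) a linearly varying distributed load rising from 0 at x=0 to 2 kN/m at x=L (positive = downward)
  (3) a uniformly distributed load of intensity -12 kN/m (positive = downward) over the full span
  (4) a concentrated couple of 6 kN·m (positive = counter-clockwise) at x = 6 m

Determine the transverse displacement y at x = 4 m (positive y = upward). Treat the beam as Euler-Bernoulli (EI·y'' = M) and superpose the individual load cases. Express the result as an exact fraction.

y(4) = 577/5000 m

Load 1 — point force P=11 kN at a=8 m (b=L-a=4):
  y_1 = -Pbx(L²-b²-x²)/(6LEI)  [x≤a] = -11·4·4·(12²-4²-4²)/(6·12·20000) = -77/5625 m
Load 2 — triangular load w₀=2 kN/m (0→w₀ over full span):
  y_2 = -w₀x(7L⁴-10L²x²+3x⁴)/(360LEI) = -2·4·(7·12⁴-10·12²·4²+3·4⁴)/(360·12·20000) = -64/5625 m
Load 3 — uniform load w=-12 kN/m over full span:
  y_3 = -wx(L³-2Lx²+x³)/(24EI) = -(-12)·4·(12³-2·12·4²+4³)/(24·20000) = 88/625 m
Load 4 — applied couple M₀=6 kN·m at a=6 m (b=L-a=6):
  y_4 = (M₀x³/(6L)+C₁x)/EI  [x≤a] with C₁=M₀(3b²-L²)/(6L)=-3 = (6·4³/(6·12)+(-3)·4)/20000 = -1/3000 m
Superposition: y = Σ y_i = 577/5000 m ≈ 0.115400 m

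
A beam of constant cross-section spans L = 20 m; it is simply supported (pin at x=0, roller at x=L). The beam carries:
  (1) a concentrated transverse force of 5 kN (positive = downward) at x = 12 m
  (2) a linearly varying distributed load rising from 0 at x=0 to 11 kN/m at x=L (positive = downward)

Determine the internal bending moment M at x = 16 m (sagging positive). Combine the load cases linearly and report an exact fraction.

Load 1 — point force P=5 kN at a=12 m (b=L-a=8):
  M_1 = Pa(L-x)/L  [x>a] = 5·12·(20-16)/20 = 12 kN·m
Load 2 — triangular load w₀=11 kN/m (0→w₀ over full span):
  M_2 = w₀Lx/6 - w₀x³/(6L) = 11·20·16/6 - 11·16³/(6·20) = 1056/5 kN·m
Superposition: M = Σ M_i = 1116/5 kN·m ≈ 223.200000 kN·m

M(16) = 1116/5 kN·m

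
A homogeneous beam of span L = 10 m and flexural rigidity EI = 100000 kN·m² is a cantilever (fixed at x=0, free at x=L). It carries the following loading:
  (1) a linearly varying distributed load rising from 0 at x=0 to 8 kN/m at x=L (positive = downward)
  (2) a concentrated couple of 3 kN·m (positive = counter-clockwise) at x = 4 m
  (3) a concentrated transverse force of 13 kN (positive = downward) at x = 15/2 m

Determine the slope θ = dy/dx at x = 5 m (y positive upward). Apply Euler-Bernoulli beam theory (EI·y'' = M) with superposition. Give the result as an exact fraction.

Load 1 — triangular load w₀=8 kN/m (0→w₀ over full span):
  θ_1 = (w₀Lx²/4-w₀L²x/3-w₀x⁴/(24L))/EI = (8·10·5²/4-8·10²·5/3-8·5⁴/(24·10))/100000 = -41/4800 rad
Load 2 — applied couple M₀=3 kN·m at a=4 m (b=L-a=6):
  θ_2 = M₀a/EI  [x>a] = 3·4/100000 = 3/25000 rad
Load 3 — point force P=13 kN at a=15/2 m (b=L-a=5/2):
  θ_3 = -Px(2a-x)/(2EI)  [x≤a] = -13·5·(2·(15/2)-5)/(2·100000) = -13/4000 rad
Superposition: θ = Σ θ_i = -7003/600000 rad ≈ -0.011672 rad

θ(5) = -7003/600000 rad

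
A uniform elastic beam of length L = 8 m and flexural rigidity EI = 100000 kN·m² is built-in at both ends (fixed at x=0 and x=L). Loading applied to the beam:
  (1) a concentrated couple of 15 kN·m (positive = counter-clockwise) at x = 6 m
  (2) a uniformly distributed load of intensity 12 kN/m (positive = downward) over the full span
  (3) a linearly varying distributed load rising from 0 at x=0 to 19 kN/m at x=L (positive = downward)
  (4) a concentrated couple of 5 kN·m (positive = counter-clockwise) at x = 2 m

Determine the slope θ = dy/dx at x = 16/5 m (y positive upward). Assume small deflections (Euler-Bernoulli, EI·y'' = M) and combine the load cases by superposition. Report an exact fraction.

θ(16/5) = -16101/31250000 rad

Load 1 — applied couple M₀=15 kN·m at a=6 m (b=L-a=2):
  θ_1 = (R_Ax²/2 - M_Ax)/EI  [x≤a] with R_A=135/64, M_A=75/16 = ((135/64)·(16/5)²/2 - (75/16)·(16/5))/100000 = -21/500000 rad
Load 2 — uniform load w=12 kN/m over full span:
  θ_2 = -wx(L-x)(L-2x)/(12EI) = -12·(16/5)·(8-(16/5))·(8-2·(16/5))/(12·100000) = -96/390625 rad
Load 3 — triangular load w₀=19 kN/m (0→w₀ over full span):
  θ_3 = -w₀(2x(L-x)(L-2x)(x+2L)+x²(L-x)²)/(120LEI) = -19·(2·(16/5)·(8-(16/5))·(8-2·(16/5))·((16/5)+2·8)+(16/5)²·(8-(16/5))²)/(120·8·100000) = -456/1953125 rad
Load 4 — applied couple M₀=5 kN·m at a=2 m (b=L-a=6):
  θ_4 = (R_Ax²/2 - M_Ax - M₀(x-a))/EI  [x>a] with R_A=45/64, M_A=-15/16 = ((45/64)·(16/5)²/2 - (-15/16)·(16/5) - 5·((16/5)-2))/100000 = 3/500000 rad
Superposition: θ = Σ θ_i = -16101/31250000 rad ≈ -0.000515 rad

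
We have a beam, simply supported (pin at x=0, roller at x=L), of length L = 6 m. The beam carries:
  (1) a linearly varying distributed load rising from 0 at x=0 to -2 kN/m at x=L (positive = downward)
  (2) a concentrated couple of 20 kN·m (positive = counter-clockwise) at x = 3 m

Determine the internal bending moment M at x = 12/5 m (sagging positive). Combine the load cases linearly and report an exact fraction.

Load 1 — triangular load w₀=-2 kN/m (0→w₀ over full span):
  M_1 = w₀Lx/6 - w₀x³/(6L) = (-2)·6·(12/5)/6 - (-2)·(12/5)³/(6·6) = -504/125 kN·m
Load 2 — applied couple M₀=20 kN·m at a=3 m (b=L-a=3):
  M_2 = M₀x/L  [x≤a] = 20·(12/5)/6 = 8 kN·m
Superposition: M = Σ M_i = 496/125 kN·m ≈ 3.968000 kN·m

M(12/5) = 496/125 kN·m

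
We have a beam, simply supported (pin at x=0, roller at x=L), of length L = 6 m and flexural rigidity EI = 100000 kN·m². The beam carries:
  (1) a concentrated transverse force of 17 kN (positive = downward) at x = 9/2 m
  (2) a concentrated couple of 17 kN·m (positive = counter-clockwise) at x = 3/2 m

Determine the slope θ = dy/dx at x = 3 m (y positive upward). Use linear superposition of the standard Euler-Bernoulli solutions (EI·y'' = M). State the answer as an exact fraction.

θ(3) = -187/3200000 rad

Load 1 — point force P=17 kN at a=9/2 m (b=L-a=3/2):
  θ_1 = -Pb(L²-b²-3x²)/(6LEI)  [x≤a] = -17·(3/2)·(6²-(3/2)²-3·3²)/(6·6·100000) = -153/3200000 rad
Load 2 — applied couple M₀=17 kN·m at a=3/2 m (b=L-a=9/2):
  θ_2 = (M₀x²/(2L)-M₀(x-a)+C₁)/EI  [x>a] with C₁=M₀(3b²-L²)/(6L)=187/16 = (17·3²/(2·6)-17·(3-(3/2))+(187/16))/100000 = -17/1600000 rad
Superposition: θ = Σ θ_i = -187/3200000 rad ≈ -0.000058 rad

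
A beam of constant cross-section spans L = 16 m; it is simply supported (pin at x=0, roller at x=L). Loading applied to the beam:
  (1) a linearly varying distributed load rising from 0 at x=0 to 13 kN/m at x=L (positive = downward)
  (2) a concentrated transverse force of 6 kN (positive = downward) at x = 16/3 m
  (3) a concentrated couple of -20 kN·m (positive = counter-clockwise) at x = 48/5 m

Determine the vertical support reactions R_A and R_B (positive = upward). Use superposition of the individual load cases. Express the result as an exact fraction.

R_A = 449/12 kN, R_B = 871/12 kN

Load 1 — triangular load w₀=13 kN/m (0→w₀ over full span):
  R_A = w₀L/6 = 13·16/6 = 104/3 kN
  R_B = w₀L/3 = 13·16/3 = 208/3 kN
Load 2 — point force P=6 kN at a=16/3 m (b=L-a=32/3):
  R_A = Pb/L = 6·(32/3)/16 = 4 kN
  R_B = Pa/L = 6·(16/3)/16 = 2 kN
Load 3 — applied couple M₀=-20 kN·m at a=48/5 m (b=L-a=32/5):
  R_A = M₀/L = (-20)/16 = -5/4 kN
  R_B = -M₀/L = -(-20)/16 = 5/4 kN
Superposition: R_A = 449/12 kN, R_B = 871/12 kN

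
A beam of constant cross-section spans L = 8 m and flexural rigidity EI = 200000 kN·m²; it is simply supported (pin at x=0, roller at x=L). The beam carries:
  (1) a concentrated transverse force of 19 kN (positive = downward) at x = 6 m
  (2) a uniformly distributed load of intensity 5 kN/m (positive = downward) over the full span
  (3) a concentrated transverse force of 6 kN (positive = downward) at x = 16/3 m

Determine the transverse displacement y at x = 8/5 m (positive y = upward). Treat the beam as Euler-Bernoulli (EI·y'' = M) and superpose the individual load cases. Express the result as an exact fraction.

Load 1 — point force P=19 kN at a=6 m (b=L-a=2):
  y_1 = -Pbx(L²-b²-x²)/(6LEI)  [x≤a] = -19·2·(8/5)·(8²-2²-(8/5)²)/(6·8·200000) = -6821/18750000 m
Load 2 — uniform load w=5 kN/m over full span:
  y_2 = -wx(L³-2Lx²+x³)/(24EI) = -5·(8/5)·(8³-2·8·(8/5)²+(8/5)³)/(24·200000) = -928/1171875 m
Load 3 — point force P=6 kN at a=16/3 m (b=L-a=8/3):
  y_3 = -Pbx(L²-b²-x²)/(6LEI)  [x≤a] = -6·(8/3)·(8/5)·(8²-(8/3)²-(8/5)²)/(6·8·200000) = -1528/10546875 m
Superposition: y = Σ y_i = -219469/168750000 m ≈ -0.001301 m

y(8/5) = -219469/168750000 m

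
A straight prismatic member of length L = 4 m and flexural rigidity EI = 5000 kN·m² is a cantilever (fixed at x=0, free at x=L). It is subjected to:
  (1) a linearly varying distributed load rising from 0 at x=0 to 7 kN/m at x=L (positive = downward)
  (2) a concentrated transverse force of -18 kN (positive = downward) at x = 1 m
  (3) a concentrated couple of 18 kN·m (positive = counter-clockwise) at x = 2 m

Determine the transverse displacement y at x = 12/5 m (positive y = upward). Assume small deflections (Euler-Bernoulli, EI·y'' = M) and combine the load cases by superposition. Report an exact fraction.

y(12/5) = -116019/78125000 m

Load 1 — triangular load w₀=7 kN/m (0→w₀ over full span):
  y_1 = (w₀Lx³/12-w₀L²x²/6-w₀x⁵/(120L))/EI = (7·4·(12/5)³/12-7·4²·(12/5)²/6-7·(12/5)⁵/(120·4))/5000 = -149268/9765625 m
Load 2 — point force P=-18 kN at a=1 m (b=L-a=3):
  y_2 = -Pa²(3x-a)/(6EI)  [x>a] = -(-18)·1²·(3·(12/5)-1)/(6·5000) = 93/25000 m
Load 3 — applied couple M₀=18 kN·m at a=2 m (b=L-a=2):
  y_3 = M₀a(2x-a)/(2EI)  [x>a] = 18·2·(2·(12/5)-2)/(2·5000) = 63/6250 m
Superposition: y = Σ y_i = -116019/78125000 m ≈ -0.001485 m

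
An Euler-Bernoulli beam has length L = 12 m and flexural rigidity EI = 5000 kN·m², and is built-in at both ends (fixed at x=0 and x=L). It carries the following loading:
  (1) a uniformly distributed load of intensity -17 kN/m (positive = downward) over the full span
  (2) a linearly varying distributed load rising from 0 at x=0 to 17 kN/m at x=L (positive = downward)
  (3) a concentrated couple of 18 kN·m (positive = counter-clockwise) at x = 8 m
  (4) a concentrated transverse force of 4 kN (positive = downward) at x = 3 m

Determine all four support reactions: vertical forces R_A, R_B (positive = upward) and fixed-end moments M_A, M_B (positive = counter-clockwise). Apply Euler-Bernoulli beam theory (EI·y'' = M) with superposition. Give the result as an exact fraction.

Load 1 — uniform load w=-17 kN/m over full span:
  R_A = wL/2 = (-17)·12/2 = -102 kN
  M_A = wL²/12 = (-17)·12²/12 = -204 kN·m
  R_B = wL/2 = (-17)·12/2 = -102 kN
  M_B = -wL²/12 = -(-17)·12²/12 = 204 kN·m
Load 2 — triangular load w₀=17 kN/m (0→w₀ over full span):
  R_A = 3w₀L/20 = 3·17·12/20 = 153/5 kN
  M_A = w₀L²/30 = 17·12²/30 = 408/5 kN·m
  R_B = 7w₀L/20 = 7·17·12/20 = 357/5 kN
  M_B = -w₀L²/20 = -17·12²/20 = -612/5 kN·m
Load 3 — applied couple M₀=18 kN·m at a=8 m (b=L-a=4):
  R_A = 6M₀ab/L³ = 6·18·8·4/12³ = 2 kN
  M_A = M₀b(2a-b)/L² = 18·4·(2·8-4)/12² = 6 kN·m
  R_B = -6M₀ab/L³ = -6·18·8·4/12³ = -2 kN
  M_B = M₀a(2b-a)/L² = 18·8·(2·4-8)/12² = 0 kN·m
Load 4 — point force P=4 kN at a=3 m (b=L-a=9):
  R_A = Pb²(3a+b)/L³ = 4·9²·(3·3+9)/12³ = 27/8 kN
  M_A = Pab²/L² = 4·3·9²/12² = 27/4 kN·m
  R_B = Pa²(a+3b)/L³ = 4·3²·(3+3·9)/12³ = 5/8 kN
  M_B = -Pa²b/L² = -4·3²·9/12² = -9/4 kN·m
Superposition: R_A = -2641/40 kN, M_A = -2193/20 kN·m, R_B = -1279/40 kN, M_B = 1587/20 kN·m

R_A = -2641/40 kN, M_A = -2193/20 kN·m, R_B = -1279/40 kN, M_B = 1587/20 kN·m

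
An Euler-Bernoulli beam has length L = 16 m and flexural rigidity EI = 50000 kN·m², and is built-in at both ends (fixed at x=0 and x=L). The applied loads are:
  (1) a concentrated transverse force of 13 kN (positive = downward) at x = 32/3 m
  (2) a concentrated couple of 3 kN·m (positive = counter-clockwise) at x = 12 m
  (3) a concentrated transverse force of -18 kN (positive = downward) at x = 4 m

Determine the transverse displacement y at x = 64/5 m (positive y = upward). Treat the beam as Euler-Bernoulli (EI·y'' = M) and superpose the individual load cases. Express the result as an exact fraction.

Load 1 — point force P=13 kN at a=32/3 m (b=L-a=16/3):
  y_1 = -Pa²(L-x)²(3bL-(3b+a)(L-x))/(6L³EI)  [x>a] = -13·(32/3)²·(16-(64/5))²·(3·(16/3)·16-(3·(16/3)+(32/3))·(16-(64/5)))/(6·16³·50000) = -13312/6328125 m
Load 2 — applied couple M₀=3 kN·m at a=12 m (b=L-a=4):
  y_2 = (R_Ax³/6 - M_Ax²/2 - M₀(x-a)²/2)/EI  [x>a] with R_A=27/128, M_A=15/16 = ((27/128)·(64/5)³/6 - (15/16)·(64/5)²/2 - 3·((64/5)-12)²/2)/50000 = -63/781250 m
Load 3 — point force P=-18 kN at a=4 m (b=L-a=12):
  y_3 = -Pa²(L-x)²(3bL-(3b+a)(L-x))/(6L³EI)  [x>a] = -(-18)·4²·(16-(64/5))²·(3·12·16-(3·12+4)·(16-(64/5)))/(6·16³·50000) = 84/78125 m
Superposition: y = Σ y_i = -70183/63281250 m ≈ -0.001109 m

y(64/5) = -70183/63281250 m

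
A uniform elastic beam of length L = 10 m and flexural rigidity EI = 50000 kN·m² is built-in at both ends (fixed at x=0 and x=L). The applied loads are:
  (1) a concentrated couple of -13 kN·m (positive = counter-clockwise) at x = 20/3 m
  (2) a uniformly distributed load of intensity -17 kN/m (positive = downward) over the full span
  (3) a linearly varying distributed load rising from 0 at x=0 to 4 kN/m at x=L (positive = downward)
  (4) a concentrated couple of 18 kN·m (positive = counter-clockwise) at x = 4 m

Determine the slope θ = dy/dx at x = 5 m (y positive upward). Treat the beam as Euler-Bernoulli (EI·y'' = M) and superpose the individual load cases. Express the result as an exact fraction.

Load 1 — applied couple M₀=-13 kN·m at a=20/3 m (b=L-a=10/3):
  θ_1 = (R_Ax²/2 - M_Ax)/EI  [x≤a] with R_A=-26/15, M_A=-13/3 = ((-26/15)·5²/2 - (-13/3)·5)/50000 = 0 rad
Load 2 — uniform load w=-17 kN/m over full span:
  θ_2 = -wx(L-x)(L-2x)/(12EI) = -(-17)·5·(10-5)·(10-2·5)/(12·50000) = 0 rad
Load 3 — triangular load w₀=4 kN/m (0→w₀ over full span):
  θ_3 = -w₀(2x(L-x)(L-2x)(x+2L)+x²(L-x)²)/(120LEI) = -4·(2·5·(10-5)·(10-2·5)·(5+2·10)+5²·(10-5)²)/(120·10·50000) = -1/24000 rad
Load 4 — applied couple M₀=18 kN·m at a=4 m (b=L-a=6):
  θ_4 = (R_Ax²/2 - M_Ax - M₀(x-a))/EI  [x>a] with R_A=324/125, M_A=54/25 = ((324/125)·5²/2 - (54/25)·5 - 18·(5-4))/50000 = 9/125000 rad
Superposition: θ = Σ θ_i = 91/3000000 rad ≈ 0.000030 rad

θ(5) = 91/3000000 rad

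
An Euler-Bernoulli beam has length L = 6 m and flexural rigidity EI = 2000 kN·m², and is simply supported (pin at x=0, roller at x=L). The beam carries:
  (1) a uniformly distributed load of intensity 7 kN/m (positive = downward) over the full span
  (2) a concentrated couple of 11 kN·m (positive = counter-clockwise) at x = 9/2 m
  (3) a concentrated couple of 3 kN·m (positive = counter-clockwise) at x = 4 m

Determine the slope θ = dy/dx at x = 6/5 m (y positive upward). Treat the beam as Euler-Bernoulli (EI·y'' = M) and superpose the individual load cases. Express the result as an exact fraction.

Load 1 — uniform load w=7 kN/m over full span:
  θ_1 = -w(L³-6Lx²+4x³)/(24EI) = -7·(6³-6·6·(6/5)²+4·(6/5)³)/(24·2000) = -6237/250000 rad
Load 2 — applied couple M₀=11 kN·m at a=9/2 m (b=L-a=3/2):
  θ_2 = (M₀x²/(2L)+C₁)/EI  [x≤a] with C₁=M₀(3b²-L²)/(6L)=-143/16 = (11·(6/5)²/(2·6)+(-143/16))/2000 = -3047/800000 rad
Load 3 — applied couple M₀=3 kN·m at a=4 m (b=L-a=2):
  θ_3 = (M₀x²/(2L)+C₁)/EI  [x≤a] with C₁=M₀(3b²-L²)/(6L)=-2 = (3·(6/5)²/(2·6)+(-2))/2000 = -41/50000 rad
Superposition: θ = Σ θ_i = -118307/4000000 rad ≈ -0.029577 rad

θ(6/5) = -118307/4000000 rad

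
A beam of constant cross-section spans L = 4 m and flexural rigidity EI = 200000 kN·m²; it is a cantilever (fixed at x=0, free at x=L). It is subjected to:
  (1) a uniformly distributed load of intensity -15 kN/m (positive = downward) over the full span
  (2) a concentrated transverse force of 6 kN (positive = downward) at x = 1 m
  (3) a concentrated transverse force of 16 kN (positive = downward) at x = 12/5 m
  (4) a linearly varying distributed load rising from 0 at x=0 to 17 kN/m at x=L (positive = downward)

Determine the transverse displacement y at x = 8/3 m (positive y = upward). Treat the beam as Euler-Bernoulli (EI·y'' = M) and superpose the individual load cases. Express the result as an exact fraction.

y(8/3) = -4015283/18225000000 m

Load 1 — uniform load w=-15 kN/m over full span:
  y_1 = -wx²(x²-4Lx+6L²)/(24EI) = -(-15)·(8/3)²·((8/3)²-4·4·(8/3)+6·4²)/(24·200000) = 68/50625 m
Load 2 — point force P=6 kN at a=1 m (b=L-a=3):
  y_2 = -Pa²(3x-a)/(6EI)  [x>a] = -6·1²·(3·(8/3)-1)/(6·200000) = -7/200000 m
Load 3 — point force P=16 kN at a=12/5 m (b=L-a=8/5):
  y_3 = -Pa²(3x-a)/(6EI)  [x>a] = -16·(12/5)²·(3·(8/3)-(12/5))/(6·200000) = -168/390625 m
Load 4 — triangular load w₀=17 kN/m (0→w₀ over full span):
  y_4 = (w₀Lx³/12-w₀L²x²/6-w₀x⁵/(120L))/EI = (17·4·(8/3)³/12-17·4²·(8/3)²/6-17·(8/3)⁵/(120·4))/200000 = -12512/11390625 m
Superposition: y = Σ y_i = -4015283/18225000000 m ≈ -0.000220 m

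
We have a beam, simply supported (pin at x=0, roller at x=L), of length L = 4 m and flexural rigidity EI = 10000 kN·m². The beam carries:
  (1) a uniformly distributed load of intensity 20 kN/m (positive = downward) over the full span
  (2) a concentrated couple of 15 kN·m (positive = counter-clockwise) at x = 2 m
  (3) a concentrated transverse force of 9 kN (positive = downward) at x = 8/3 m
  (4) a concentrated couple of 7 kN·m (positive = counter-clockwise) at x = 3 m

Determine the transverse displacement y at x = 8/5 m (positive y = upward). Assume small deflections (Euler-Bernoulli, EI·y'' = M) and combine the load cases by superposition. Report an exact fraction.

y(8/5) = -89021/11250000 m

Load 1 — uniform load w=20 kN/m over full span:
  y_1 = -wx(L³-2Lx²+x³)/(24EI) = -20·(8/5)·(4³-2·4·(8/5)²+(8/5)³)/(24·10000) = -496/78125 m
Load 2 — applied couple M₀=15 kN·m at a=2 m (b=L-a=2):
  y_2 = (M₀x³/(6L)+C₁x)/EI  [x≤a] with C₁=M₀(3b²-L²)/(6L)=-5/2 = (15·(8/5)³/(6·4)+(-5/2)·(8/5))/10000 = -9/62500 m
Load 3 — point force P=9 kN at a=8/3 m (b=L-a=4/3):
  y_3 = -Pbx(L²-b²-x²)/(6LEI)  [x≤a] = -9·(4/3)·(8/5)·(4²-(4/3)²-(8/5)²)/(6·4·10000) = -656/703125 m
Load 4 — applied couple M₀=7 kN·m at a=3 m (b=L-a=1):
  y_4 = (M₀x³/(6L)+C₁x)/EI  [x≤a] with C₁=M₀(3b²-L²)/(6L)=-91/24 = (7·(8/5)³/(6·4)+(-91/24)·(8/5))/10000 = -609/1250000 m
Superposition: y = Σ y_i = -89021/11250000 m ≈ -0.007913 m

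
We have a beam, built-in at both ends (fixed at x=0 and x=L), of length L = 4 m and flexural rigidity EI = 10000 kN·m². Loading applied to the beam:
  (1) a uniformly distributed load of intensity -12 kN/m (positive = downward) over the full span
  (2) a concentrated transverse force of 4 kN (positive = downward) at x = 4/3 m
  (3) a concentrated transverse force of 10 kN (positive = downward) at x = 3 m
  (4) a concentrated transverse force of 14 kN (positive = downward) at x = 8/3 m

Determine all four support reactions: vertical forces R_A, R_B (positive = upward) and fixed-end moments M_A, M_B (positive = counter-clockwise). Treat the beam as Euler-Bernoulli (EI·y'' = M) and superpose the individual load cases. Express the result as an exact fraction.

R_A = -6845/432 kN, M_A = -1643/216 kN·m, R_B = -1795/432 kN, M_B = 193/216 kN·m

Load 1 — uniform load w=-12 kN/m over full span:
  R_A = wL/2 = (-12)·4/2 = -24 kN
  M_A = wL²/12 = (-12)·4²/12 = -16 kN·m
  R_B = wL/2 = (-12)·4/2 = -24 kN
  M_B = -wL²/12 = -(-12)·4²/12 = 16 kN·m
Load 2 — point force P=4 kN at a=4/3 m (b=L-a=8/3):
  R_A = Pb²(3a+b)/L³ = 4·(8/3)²·(3·(4/3)+(8/3))/4³ = 80/27 kN
  M_A = Pab²/L² = 4·(4/3)·(8/3)²/4² = 64/27 kN·m
  R_B = Pa²(a+3b)/L³ = 4·(4/3)²·((4/3)+3·(8/3))/4³ = 28/27 kN
  M_B = -Pa²b/L² = -4·(4/3)²·(8/3)/4² = -32/27 kN·m
Load 3 — point force P=10 kN at a=3 m (b=L-a=1):
  R_A = Pb²(3a+b)/L³ = 10·1²·(3·3+1)/4³ = 25/16 kN
  M_A = Pab²/L² = 10·3·1²/4² = 15/8 kN·m
  R_B = Pa²(a+3b)/L³ = 10·3²·(3+3·1)/4³ = 135/16 kN
  M_B = -Pa²b/L² = -10·3²·1/4² = -45/8 kN·m
Load 4 — point force P=14 kN at a=8/3 m (b=L-a=4/3):
  R_A = Pb²(3a+b)/L³ = 14·(4/3)²·(3·(8/3)+(4/3))/4³ = 98/27 kN
  M_A = Pab²/L² = 14·(8/3)·(4/3)²/4² = 112/27 kN·m
  R_B = Pa²(a+3b)/L³ = 14·(8/3)²·((8/3)+3·(4/3))/4³ = 280/27 kN
  M_B = -Pa²b/L² = -14·(8/3)²·(4/3)/4² = -224/27 kN·m
Superposition: R_A = -6845/432 kN, M_A = -1643/216 kN·m, R_B = -1795/432 kN, M_B = 193/216 kN·m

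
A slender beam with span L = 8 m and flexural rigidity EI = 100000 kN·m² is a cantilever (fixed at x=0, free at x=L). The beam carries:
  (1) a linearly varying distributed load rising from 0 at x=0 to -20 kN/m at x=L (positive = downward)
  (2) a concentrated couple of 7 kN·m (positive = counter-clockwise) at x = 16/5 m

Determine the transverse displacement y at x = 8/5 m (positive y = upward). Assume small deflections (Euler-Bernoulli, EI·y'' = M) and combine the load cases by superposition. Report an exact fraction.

y(8/5) = 146689/29296875 m

Load 1 — triangular load w₀=-20 kN/m (0→w₀ over full span):
  y_1 = (w₀Lx³/12-w₀L²x²/6-w₀x⁵/(120L))/EI = ((-20)·8·(8/5)³/12-(-20)·8²·(8/5)²/6-(-20)·(8/5)⁵/(120·8))/100000 = 144064/29296875 m
Load 2 — applied couple M₀=7 kN·m at a=16/5 m (b=L-a=24/5):
  y_2 = M₀x²/(2EI)  [x≤a] = 7·(8/5)²/(2·100000) = 7/78125 m
Superposition: y = Σ y_i = 146689/29296875 m ≈ 0.005007 m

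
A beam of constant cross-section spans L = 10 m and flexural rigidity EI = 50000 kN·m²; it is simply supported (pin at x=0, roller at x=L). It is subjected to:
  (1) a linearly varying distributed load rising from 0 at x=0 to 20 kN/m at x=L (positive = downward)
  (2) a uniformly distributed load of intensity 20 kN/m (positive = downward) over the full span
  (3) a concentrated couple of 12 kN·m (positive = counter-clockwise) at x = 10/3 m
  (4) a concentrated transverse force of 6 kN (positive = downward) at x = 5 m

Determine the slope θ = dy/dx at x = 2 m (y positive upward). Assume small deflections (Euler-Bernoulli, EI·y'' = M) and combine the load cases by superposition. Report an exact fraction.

θ(2) = -90539/4500000 rad

Load 1 — triangular load w₀=20 kN/m (0→w₀ over full span):
  θ_1 = -w₀(7L⁴-30L²x²+15x⁴)/(360LEI) = -20·(7·10⁴-30·10²·2²+15·2⁴)/(360·10·50000) = -182/28125 rad
Load 2 — uniform load w=20 kN/m over full span:
  θ_2 = -w(L³-6Lx²+4x³)/(24EI) = -20·(10³-6·10·2²+4·2³)/(24·50000) = -33/2500 rad
Load 3 — applied couple M₀=12 kN·m at a=10/3 m (b=L-a=20/3):
  θ_3 = (M₀x²/(2L)+C₁)/EI  [x≤a] with C₁=M₀(3b²-L²)/(6L)=20/3 = (12·2²/(2·10)+(20/3))/50000 = 17/93750 rad
Load 4 — point force P=6 kN at a=5 m (b=L-a=5):
  θ_4 = -Pb(L²-b²-3x²)/(6LEI)  [x≤a] = -6·5·(10²-5²-3·2²)/(6·10·50000) = -63/100000 rad
Superposition: θ = Σ θ_i = -90539/4500000 rad ≈ -0.020120 rad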